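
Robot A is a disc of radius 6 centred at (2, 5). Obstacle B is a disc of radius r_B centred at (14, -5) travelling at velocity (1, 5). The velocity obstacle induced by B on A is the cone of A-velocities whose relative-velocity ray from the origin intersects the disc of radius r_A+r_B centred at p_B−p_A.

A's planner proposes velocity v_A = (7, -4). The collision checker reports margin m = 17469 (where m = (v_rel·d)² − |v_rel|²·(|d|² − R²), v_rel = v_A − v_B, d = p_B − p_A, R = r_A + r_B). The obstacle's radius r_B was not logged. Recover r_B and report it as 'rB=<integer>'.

m = 17469
d = (12, -10);  v_rel = (6, -9),  |v_rel|² = 117
v_rel×d = (6)·(-10) − (-9)·(12) = 48
since m = R²·117 − 48²:  R² = (2304 + 17469) / 117 = 169
R = √169 = 13  ⇒  r_B = 13 − 6 = 7

rB=7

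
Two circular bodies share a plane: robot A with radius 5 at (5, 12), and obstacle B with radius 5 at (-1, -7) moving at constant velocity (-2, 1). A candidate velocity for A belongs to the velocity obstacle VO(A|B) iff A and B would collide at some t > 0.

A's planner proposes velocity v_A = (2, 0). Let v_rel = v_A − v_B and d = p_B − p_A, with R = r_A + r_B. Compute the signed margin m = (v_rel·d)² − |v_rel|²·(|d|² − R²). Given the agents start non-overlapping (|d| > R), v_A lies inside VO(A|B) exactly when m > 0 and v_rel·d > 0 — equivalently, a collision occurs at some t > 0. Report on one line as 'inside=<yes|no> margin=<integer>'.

d = (-6, -19),  |d|² = 397;  R = 5+5 = 10,  c = 397−10² = 297
v_rel = (4, -1),  |v_rel|² = 17;  v_rel·d = (4)·(-6) + (-1)·(-19) = -5
17·t² + 10·t + 297 = 0  ⇒  m = (-5)² − 17·297 = -5024
m = -5024 < 0,  v_rel·d = -5 < 0  ⇒  outside

inside=no margin=-5024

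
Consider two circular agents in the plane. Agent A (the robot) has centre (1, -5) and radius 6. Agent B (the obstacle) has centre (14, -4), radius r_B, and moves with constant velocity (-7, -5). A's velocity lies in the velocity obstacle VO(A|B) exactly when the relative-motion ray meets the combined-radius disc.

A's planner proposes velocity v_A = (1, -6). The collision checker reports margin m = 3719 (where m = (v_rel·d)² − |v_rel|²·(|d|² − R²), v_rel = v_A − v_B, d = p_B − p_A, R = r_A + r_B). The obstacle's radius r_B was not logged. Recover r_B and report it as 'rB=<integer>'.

m = 3719
d = (13, 1);  v_rel = (8, -1),  |v_rel|² = 65
v_rel×d = (8)·(1) − (-1)·(13) = 21
since m = R²·65 − 21²:  R² = (441 + 3719) / 65 = 64
R = √64 = 8  ⇒  r_B = 8 − 6 = 2

rB=2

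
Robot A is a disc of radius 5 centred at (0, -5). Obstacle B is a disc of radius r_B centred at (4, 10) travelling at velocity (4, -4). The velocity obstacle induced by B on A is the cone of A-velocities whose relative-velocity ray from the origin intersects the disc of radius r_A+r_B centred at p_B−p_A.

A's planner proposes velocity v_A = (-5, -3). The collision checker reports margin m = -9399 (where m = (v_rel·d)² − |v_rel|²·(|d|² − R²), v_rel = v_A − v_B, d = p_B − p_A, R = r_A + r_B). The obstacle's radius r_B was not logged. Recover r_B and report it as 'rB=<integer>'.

m = -9399
d = (4, 15);  v_rel = (-9, 1),  |v_rel|² = 82
v_rel×d = (-9)·(15) − (1)·(4) = -139
since m = R²·82 − (-139)²:  R² = (19321 + -9399) / 82 = 121
R = √121 = 11  ⇒  r_B = 11 − 5 = 6

rB=6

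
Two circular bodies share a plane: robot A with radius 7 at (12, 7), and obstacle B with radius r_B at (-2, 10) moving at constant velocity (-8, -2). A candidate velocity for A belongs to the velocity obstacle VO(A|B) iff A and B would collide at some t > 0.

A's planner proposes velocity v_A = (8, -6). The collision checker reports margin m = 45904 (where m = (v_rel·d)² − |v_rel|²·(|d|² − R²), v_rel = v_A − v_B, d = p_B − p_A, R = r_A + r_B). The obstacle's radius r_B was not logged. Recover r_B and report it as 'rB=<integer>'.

m = 45904
d = (-14, 3);  v_rel = (16, -4),  |v_rel|² = 272
v_rel×d = (16)·(3) − (-4)·(-14) = -8
since m = R²·272 − (-8)²:  R² = (64 + 45904) / 272 = 169
R = √169 = 13  ⇒  r_B = 13 − 7 = 6

rB=6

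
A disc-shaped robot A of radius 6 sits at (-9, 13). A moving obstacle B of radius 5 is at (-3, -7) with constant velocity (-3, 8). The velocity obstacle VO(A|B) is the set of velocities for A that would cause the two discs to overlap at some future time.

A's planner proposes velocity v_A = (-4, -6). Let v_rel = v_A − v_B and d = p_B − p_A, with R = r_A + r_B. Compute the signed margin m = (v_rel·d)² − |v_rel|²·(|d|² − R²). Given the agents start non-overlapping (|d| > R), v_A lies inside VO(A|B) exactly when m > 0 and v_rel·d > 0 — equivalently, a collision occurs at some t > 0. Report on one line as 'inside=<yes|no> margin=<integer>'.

d = (6, -20),  |d|² = 436;  R = 6+5 = 11,  c = 436−11² = 315
v_rel = (-1, -14),  |v_rel|² = 197;  v_rel·d = (-1)·(6) + (-14)·(-20) = 274
197·t² − 548·t + 315 = 0  ⇒  m = 274² − 197·315 = 13021
m = 13021 > 0,  v_rel·d = 274 > 0  ⇒  inside

inside=yes margin=13021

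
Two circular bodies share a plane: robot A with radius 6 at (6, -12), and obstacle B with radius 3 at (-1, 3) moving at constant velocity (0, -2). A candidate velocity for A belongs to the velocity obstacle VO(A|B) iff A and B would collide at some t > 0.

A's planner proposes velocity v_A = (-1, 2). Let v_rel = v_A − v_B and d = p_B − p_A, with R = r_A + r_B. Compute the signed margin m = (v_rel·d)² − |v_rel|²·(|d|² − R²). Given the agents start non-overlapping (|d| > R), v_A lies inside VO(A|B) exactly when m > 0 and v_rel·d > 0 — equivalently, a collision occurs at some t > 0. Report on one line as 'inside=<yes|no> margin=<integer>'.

d = (-7, 15),  |d|² = 274;  R = 6+3 = 9,  c = 274−9² = 193
v_rel = (-1, 4),  |v_rel|² = 17;  v_rel·d = (-1)·(-7) + (4)·(15) = 67
17·t² − 134·t + 193 = 0  ⇒  m = 67² − 17·193 = 1208
m = 1208 > 0,  v_rel·d = 67 > 0  ⇒  inside

inside=yes margin=1208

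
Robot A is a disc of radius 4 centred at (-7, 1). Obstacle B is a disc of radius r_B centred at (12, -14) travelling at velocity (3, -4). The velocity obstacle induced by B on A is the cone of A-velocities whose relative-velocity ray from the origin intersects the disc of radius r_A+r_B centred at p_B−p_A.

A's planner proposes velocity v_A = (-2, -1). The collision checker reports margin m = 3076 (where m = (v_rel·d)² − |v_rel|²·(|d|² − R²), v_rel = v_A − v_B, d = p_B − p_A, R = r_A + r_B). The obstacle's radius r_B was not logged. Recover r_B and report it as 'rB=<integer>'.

m = 3076
d = (19, -15);  v_rel = (-5, 3),  |v_rel|² = 34
v_rel×d = (-5)·(-15) − (3)·(19) = 18
since m = R²·34 − 18²:  R² = (324 + 3076) / 34 = 100
R = √100 = 10  ⇒  r_B = 10 − 4 = 6

rB=6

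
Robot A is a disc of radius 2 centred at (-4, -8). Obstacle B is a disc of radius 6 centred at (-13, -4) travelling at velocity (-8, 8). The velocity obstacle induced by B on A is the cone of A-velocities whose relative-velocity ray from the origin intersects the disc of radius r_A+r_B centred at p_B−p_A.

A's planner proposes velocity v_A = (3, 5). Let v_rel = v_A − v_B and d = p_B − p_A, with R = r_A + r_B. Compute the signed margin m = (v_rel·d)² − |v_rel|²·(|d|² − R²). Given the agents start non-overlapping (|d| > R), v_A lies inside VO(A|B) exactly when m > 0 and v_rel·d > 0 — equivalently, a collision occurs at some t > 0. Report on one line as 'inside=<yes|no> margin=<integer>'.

d = (-9, 4),  |d|² = 97;  R = 2+6 = 8,  c = 97−8² = 33
v_rel = (11, -3),  |v_rel|² = 130;  v_rel·d = (11)·(-9) + (-3)·(4) = -111
130·t² + 222·t + 33 = 0  ⇒  m = (-111)² − 130·33 = 8031
m = 8031 > 0,  v_rel·d = -111 < 0  ⇒  outside

inside=no margin=8031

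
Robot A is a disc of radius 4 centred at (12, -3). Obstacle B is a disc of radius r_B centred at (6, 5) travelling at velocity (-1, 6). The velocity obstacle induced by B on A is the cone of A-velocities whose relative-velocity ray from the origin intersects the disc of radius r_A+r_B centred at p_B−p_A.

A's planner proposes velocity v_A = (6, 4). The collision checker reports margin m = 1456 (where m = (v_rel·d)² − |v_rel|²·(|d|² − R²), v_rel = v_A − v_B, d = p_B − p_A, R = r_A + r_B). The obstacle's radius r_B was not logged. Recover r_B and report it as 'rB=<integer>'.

m = 1456
d = (-6, 8);  v_rel = (7, -2),  |v_rel|² = 53
v_rel×d = (7)·(8) − (-2)·(-6) = 44
since m = R²·53 − 44²:  R² = (1936 + 1456) / 53 = 64
R = √64 = 8  ⇒  r_B = 8 − 4 = 4

rB=4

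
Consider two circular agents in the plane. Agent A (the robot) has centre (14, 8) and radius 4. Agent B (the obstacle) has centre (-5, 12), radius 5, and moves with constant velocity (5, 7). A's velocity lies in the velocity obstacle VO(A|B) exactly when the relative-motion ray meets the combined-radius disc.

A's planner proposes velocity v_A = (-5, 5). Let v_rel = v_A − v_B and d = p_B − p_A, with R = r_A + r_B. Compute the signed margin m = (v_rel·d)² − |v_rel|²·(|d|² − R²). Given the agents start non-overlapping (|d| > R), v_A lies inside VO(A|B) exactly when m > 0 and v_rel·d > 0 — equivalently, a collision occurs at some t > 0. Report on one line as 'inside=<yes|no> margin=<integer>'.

d = (-19, 4),  |d|² = 377;  R = 4+5 = 9,  c = 377−9² = 296
v_rel = (-10, -2),  |v_rel|² = 104;  v_rel·d = (-10)·(-19) + (-2)·(4) = 182
104·t² − 364·t + 296 = 0  ⇒  m = 182² − 104·296 = 2340
m = 2340 > 0,  v_rel·d = 182 > 0  ⇒  inside

inside=yes margin=2340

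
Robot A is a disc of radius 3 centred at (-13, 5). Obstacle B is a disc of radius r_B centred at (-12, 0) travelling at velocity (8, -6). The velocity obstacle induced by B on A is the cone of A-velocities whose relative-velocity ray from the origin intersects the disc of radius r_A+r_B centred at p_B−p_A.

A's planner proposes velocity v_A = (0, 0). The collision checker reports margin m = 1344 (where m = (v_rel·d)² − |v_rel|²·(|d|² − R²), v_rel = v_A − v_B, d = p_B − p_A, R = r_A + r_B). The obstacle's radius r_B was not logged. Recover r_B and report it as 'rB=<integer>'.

m = 1344
d = (1, -5);  v_rel = (-8, 6),  |v_rel|² = 100
v_rel×d = (-8)·(-5) − (6)·(1) = 34
since m = R²·100 − 34²:  R² = (1156 + 1344) / 100 = 25
R = √25 = 5  ⇒  r_B = 5 − 3 = 2

rB=2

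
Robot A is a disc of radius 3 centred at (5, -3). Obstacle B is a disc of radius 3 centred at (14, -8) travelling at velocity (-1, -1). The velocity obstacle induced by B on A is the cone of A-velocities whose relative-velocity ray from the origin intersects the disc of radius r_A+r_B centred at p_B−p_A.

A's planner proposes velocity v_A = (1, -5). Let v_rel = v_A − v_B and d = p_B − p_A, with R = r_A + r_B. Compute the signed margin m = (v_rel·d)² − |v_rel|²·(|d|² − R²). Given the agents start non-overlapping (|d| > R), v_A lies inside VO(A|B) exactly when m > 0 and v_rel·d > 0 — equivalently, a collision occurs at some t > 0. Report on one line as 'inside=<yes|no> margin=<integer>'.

d = (9, -5),  |d|² = 106;  R = 3+3 = 6,  c = 106−6² = 70
v_rel = (2, -4),  |v_rel|² = 20;  v_rel·d = (2)·(9) + (-4)·(-5) = 38
20·t² − 76·t + 70 = 0  ⇒  m = 38² − 20·70 = 44
m = 44 > 0,  v_rel·d = 38 > 0  ⇒  inside

inside=yes margin=44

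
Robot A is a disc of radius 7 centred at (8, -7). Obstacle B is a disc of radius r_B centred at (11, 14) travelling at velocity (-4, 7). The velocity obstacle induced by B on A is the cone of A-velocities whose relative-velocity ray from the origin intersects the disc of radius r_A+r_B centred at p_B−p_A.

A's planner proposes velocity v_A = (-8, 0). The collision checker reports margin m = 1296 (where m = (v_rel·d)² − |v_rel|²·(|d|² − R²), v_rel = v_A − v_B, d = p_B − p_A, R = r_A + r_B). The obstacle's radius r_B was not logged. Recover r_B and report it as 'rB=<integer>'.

m = 1296
d = (3, 21);  v_rel = (-4, -7),  |v_rel|² = 65
v_rel×d = (-4)·(21) − (-7)·(3) = -63
since m = R²·65 − (-63)²:  R² = (3969 + 1296) / 65 = 81
R = √81 = 9  ⇒  r_B = 9 − 7 = 2

rB=2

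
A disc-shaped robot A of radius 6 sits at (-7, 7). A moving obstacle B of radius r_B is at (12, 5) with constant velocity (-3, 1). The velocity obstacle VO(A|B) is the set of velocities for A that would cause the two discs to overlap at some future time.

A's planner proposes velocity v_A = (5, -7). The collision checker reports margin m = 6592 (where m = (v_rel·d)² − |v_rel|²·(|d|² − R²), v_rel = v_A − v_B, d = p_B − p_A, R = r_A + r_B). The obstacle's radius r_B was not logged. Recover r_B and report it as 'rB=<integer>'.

m = 6592
d = (19, -2);  v_rel = (8, -8),  |v_rel|² = 128
v_rel×d = (8)·(-2) − (-8)·(19) = 136
since m = R²·128 − 136²:  R² = (18496 + 6592) / 128 = 196
R = √196 = 14  ⇒  r_B = 14 − 6 = 8

rB=8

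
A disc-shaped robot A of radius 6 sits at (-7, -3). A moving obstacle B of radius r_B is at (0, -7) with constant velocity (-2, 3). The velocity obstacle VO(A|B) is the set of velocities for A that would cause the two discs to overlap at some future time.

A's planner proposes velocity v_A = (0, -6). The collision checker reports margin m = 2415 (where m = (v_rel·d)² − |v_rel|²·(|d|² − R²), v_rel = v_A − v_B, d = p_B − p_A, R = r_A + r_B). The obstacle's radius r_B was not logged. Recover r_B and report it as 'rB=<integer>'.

m = 2415
d = (7, -4);  v_rel = (2, -9),  |v_rel|² = 85
v_rel×d = (2)·(-4) − (-9)·(7) = 55
since m = R²·85 − 55²:  R² = (3025 + 2415) / 85 = 64
R = √64 = 8  ⇒  r_B = 8 − 6 = 2

rB=2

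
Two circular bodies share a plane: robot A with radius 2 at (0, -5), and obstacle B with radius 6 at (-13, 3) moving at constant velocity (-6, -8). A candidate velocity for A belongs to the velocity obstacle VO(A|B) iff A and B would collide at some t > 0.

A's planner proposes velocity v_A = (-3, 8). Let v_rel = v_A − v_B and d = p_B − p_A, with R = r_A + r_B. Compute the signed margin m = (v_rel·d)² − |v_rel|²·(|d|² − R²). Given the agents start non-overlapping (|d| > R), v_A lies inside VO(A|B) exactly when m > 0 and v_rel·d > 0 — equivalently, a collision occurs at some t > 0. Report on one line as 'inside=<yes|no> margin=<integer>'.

d = (-13, 8),  |d|² = 233;  R = 2+6 = 8,  c = 233−8² = 169
v_rel = (3, 16),  |v_rel|² = 265;  v_rel·d = (3)·(-13) + (16)·(8) = 89
265·t² − 178·t + 169 = 0  ⇒  m = 89² − 265·169 = -36864
m = -36864 < 0,  v_rel·d = 89 > 0  ⇒  outside

inside=no margin=-36864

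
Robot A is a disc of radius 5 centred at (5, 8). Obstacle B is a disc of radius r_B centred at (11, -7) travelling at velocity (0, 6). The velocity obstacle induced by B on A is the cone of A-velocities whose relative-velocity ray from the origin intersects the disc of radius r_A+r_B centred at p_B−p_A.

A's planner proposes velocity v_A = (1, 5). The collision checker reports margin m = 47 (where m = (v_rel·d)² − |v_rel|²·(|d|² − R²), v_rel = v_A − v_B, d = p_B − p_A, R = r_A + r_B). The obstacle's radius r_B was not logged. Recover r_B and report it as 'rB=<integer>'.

m = 47
d = (6, -15);  v_rel = (1, -1),  |v_rel|² = 2
v_rel×d = (1)·(-15) − (-1)·(6) = -9
since m = R²·2 − (-9)²:  R² = (81 + 47) / 2 = 64
R = √64 = 8  ⇒  r_B = 8 − 5 = 3

rB=3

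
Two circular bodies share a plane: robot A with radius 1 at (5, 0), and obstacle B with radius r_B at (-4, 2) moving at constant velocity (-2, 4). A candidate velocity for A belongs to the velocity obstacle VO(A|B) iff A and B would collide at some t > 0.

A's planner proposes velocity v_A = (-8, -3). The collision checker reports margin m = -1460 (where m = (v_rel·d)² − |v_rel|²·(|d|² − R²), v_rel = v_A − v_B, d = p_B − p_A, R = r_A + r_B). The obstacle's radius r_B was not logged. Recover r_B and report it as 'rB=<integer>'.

m = -1460
d = (-9, 2);  v_rel = (-6, -7),  |v_rel|² = 85
v_rel×d = (-6)·(2) − (-7)·(-9) = -75
since m = R²·85 − (-75)²:  R² = (5625 + -1460) / 85 = 49
R = √49 = 7  ⇒  r_B = 7 − 1 = 6

rB=6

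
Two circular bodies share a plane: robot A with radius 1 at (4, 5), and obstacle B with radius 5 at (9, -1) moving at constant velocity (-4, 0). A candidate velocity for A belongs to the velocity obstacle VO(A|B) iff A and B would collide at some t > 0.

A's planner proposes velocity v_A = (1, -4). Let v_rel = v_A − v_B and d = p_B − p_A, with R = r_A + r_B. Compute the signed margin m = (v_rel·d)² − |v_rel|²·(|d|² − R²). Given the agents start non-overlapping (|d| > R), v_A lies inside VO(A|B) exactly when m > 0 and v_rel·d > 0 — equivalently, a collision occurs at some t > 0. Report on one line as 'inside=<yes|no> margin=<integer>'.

d = (5, -6),  |d|² = 61;  R = 1+5 = 6,  c = 61−6² = 25
v_rel = (5, -4),  |v_rel|² = 41;  v_rel·d = (5)·(5) + (-4)·(-6) = 49
41·t² − 98·t + 25 = 0  ⇒  m = 49² − 41·25 = 1376
m = 1376 > 0,  v_rel·d = 49 > 0  ⇒  inside

inside=yes margin=1376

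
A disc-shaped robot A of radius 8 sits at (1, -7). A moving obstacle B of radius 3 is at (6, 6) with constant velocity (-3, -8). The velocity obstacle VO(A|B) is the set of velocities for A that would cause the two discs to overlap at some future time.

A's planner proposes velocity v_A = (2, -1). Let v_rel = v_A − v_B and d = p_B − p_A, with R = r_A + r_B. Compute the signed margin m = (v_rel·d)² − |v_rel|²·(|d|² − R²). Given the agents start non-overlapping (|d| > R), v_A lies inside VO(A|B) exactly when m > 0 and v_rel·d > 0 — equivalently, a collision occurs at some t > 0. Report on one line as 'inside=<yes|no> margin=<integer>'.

d = (5, 13),  |d|² = 194;  R = 8+3 = 11,  c = 194−11² = 73
v_rel = (5, 7),  |v_rel|² = 74;  v_rel·d = (5)·(5) + (7)·(13) = 116
74·t² − 232·t + 73 = 0  ⇒  m = 116² − 74·73 = 8054
m = 8054 > 0,  v_rel·d = 116 > 0  ⇒  inside

inside=yes margin=8054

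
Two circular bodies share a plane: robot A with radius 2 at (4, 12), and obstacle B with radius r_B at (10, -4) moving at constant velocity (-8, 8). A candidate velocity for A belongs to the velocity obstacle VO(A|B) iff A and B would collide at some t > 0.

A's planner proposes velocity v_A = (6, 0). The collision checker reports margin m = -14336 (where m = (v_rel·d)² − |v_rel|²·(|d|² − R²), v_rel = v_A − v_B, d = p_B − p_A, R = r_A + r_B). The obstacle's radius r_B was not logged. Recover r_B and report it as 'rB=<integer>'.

m = -14336
d = (6, -16);  v_rel = (14, -8),  |v_rel|² = 260
v_rel×d = (14)·(-16) − (-8)·(6) = -176
since m = R²·260 − (-176)²:  R² = (30976 + -14336) / 260 = 64
R = √64 = 8  ⇒  r_B = 8 − 2 = 6

rB=6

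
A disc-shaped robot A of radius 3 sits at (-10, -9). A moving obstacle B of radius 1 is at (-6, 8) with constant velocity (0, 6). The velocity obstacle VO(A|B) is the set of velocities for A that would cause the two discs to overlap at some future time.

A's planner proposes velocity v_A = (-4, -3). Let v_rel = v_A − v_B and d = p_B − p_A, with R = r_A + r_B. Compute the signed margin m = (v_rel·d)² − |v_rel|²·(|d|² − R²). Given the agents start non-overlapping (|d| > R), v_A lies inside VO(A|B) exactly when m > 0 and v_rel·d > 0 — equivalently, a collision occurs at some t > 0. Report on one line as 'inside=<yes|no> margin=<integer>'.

d = (4, 17),  |d|² = 305;  R = 3+1 = 4,  c = 305−4² = 289
v_rel = (-4, -9),  |v_rel|² = 97;  v_rel·d = (-4)·(4) + (-9)·(17) = -169
97·t² + 338·t + 289 = 0  ⇒  m = (-169)² − 97·289 = 528
m = 528 > 0,  v_rel·d = -169 < 0  ⇒  outside

inside=no margin=528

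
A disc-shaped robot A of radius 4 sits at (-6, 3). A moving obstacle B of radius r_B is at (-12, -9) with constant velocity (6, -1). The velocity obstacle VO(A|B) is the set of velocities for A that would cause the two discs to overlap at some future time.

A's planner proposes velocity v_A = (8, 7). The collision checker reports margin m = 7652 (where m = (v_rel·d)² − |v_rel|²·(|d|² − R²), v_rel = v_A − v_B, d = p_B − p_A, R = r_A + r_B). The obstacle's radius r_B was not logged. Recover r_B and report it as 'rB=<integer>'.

m = 7652
d = (-6, -12);  v_rel = (2, 8),  |v_rel|² = 68
v_rel×d = (2)·(-12) − (8)·(-6) = 24
since m = R²·68 − 24²:  R² = (576 + 7652) / 68 = 121
R = √121 = 11  ⇒  r_B = 11 − 4 = 7

rB=7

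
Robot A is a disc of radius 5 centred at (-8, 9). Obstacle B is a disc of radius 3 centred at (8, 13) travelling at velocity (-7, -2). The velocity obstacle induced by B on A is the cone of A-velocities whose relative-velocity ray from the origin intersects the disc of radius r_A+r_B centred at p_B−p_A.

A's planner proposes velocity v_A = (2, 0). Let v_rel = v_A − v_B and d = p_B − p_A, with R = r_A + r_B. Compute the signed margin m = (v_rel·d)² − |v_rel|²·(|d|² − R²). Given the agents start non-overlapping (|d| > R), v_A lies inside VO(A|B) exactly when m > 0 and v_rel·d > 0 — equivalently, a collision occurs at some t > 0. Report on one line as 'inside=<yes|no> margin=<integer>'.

d = (16, 4),  |d|² = 272;  R = 5+3 = 8,  c = 272−8² = 208
v_rel = (9, 2),  |v_rel|² = 85;  v_rel·d = (9)·(16) + (2)·(4) = 152
85·t² − 304·t + 208 = 0  ⇒  m = 152² − 85·208 = 5424
m = 5424 > 0,  v_rel·d = 152 > 0  ⇒  inside

inside=yes margin=5424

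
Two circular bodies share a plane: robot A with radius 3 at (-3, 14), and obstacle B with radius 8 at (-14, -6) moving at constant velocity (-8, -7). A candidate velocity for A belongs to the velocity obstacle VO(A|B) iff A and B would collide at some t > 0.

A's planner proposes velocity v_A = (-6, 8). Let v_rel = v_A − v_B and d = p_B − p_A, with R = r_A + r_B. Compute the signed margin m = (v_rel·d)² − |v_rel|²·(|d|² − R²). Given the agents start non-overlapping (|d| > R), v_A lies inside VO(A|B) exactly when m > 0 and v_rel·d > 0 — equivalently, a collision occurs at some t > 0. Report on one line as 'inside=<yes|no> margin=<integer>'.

d = (-11, -20),  |d|² = 521;  R = 3+8 = 11,  c = 521−11² = 400
v_rel = (2, 15),  |v_rel|² = 229;  v_rel·d = (2)·(-11) + (15)·(-20) = -322
229·t² + 644·t + 400 = 0  ⇒  m = (-322)² − 229·400 = 12084
m = 12084 > 0,  v_rel·d = -322 < 0  ⇒  outside

inside=no margin=12084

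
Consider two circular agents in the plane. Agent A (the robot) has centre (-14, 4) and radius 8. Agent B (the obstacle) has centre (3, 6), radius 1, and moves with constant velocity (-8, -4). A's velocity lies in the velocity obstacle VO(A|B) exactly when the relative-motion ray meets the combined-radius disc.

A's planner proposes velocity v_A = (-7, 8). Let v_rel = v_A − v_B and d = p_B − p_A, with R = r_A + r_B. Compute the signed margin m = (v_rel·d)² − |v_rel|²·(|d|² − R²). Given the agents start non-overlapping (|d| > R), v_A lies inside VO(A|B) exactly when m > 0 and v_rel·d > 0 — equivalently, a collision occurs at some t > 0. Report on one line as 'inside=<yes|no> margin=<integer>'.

d = (17, 2),  |d|² = 293;  R = 8+1 = 9,  c = 293−9² = 212
v_rel = (1, 12),  |v_rel|² = 145;  v_rel·d = (1)·(17) + (12)·(2) = 41
145·t² − 82·t + 212 = 0  ⇒  m = 41² − 145·212 = -29059
m = -29059 < 0,  v_rel·d = 41 > 0  ⇒  outside

inside=no margin=-29059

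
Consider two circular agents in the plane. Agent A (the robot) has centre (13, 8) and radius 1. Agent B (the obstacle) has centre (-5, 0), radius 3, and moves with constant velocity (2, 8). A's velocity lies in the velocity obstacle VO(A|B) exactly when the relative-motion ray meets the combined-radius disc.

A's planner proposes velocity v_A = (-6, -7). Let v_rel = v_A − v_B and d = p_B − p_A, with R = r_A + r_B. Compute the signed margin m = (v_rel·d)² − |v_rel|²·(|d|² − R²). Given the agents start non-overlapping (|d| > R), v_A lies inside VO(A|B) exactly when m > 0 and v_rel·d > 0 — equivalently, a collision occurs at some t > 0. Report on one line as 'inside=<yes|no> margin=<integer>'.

d = (-18, -8),  |d|² = 388;  R = 1+3 = 4,  c = 388−4² = 372
v_rel = (-8, -15),  |v_rel|² = 289;  v_rel·d = (-8)·(-18) + (-15)·(-8) = 264
289·t² − 528·t + 372 = 0  ⇒  m = 264² − 289·372 = -37812
m = -37812 < 0,  v_rel·d = 264 > 0  ⇒  outside

inside=no margin=-37812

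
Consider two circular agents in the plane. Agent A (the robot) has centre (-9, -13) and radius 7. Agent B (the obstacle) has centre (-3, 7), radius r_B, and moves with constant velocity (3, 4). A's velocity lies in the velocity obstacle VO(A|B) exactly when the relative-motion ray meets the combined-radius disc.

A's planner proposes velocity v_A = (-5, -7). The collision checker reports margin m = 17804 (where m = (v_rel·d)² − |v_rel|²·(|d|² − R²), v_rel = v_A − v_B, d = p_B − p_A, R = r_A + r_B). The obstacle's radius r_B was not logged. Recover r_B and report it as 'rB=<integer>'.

m = 17804
d = (6, 20);  v_rel = (-8, -11),  |v_rel|² = 185
v_rel×d = (-8)·(20) − (-11)·(6) = -94
since m = R²·185 − (-94)²:  R² = (8836 + 17804) / 185 = 144
R = √144 = 12  ⇒  r_B = 12 − 7 = 5

rB=5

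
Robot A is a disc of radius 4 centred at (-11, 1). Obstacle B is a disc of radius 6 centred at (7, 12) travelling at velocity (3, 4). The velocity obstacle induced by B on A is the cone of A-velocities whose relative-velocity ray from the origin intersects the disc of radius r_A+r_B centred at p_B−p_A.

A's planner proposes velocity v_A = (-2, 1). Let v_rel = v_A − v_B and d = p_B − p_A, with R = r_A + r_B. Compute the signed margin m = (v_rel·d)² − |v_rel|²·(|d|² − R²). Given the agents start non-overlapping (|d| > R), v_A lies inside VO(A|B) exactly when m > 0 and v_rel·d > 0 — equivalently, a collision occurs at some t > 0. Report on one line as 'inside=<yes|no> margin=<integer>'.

d = (18, 11),  |d|² = 445;  R = 4+6 = 10,  c = 445−10² = 345
v_rel = (-5, -3),  |v_rel|² = 34;  v_rel·d = (-5)·(18) + (-3)·(11) = -123
34·t² + 246·t + 345 = 0  ⇒  m = (-123)² − 34·345 = 3399
m = 3399 > 0,  v_rel·d = -123 < 0  ⇒  outside

inside=no margin=3399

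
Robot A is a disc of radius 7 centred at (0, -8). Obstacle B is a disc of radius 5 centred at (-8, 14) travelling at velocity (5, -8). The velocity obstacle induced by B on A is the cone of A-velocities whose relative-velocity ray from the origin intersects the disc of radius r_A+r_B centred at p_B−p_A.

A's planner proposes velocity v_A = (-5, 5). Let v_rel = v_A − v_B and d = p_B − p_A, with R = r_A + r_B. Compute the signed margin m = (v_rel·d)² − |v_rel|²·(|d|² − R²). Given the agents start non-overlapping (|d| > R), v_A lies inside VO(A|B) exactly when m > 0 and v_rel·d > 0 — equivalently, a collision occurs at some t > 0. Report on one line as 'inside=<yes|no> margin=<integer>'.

d = (-8, 22),  |d|² = 548;  R = 7+5 = 12,  c = 548−12² = 404
v_rel = (-10, 13),  |v_rel|² = 269;  v_rel·d = (-10)·(-8) + (13)·(22) = 366
269·t² − 732·t + 404 = 0  ⇒  m = 366² − 269·404 = 25280
m = 25280 > 0,  v_rel·d = 366 > 0  ⇒  inside

inside=yes margin=25280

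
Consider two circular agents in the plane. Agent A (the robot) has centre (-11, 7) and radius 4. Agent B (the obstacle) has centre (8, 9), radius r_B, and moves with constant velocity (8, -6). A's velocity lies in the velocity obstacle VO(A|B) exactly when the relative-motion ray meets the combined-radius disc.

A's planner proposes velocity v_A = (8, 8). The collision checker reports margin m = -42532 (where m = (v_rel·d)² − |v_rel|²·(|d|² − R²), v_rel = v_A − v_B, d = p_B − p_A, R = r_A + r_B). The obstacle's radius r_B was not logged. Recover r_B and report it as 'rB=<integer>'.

m = -42532
d = (19, 2);  v_rel = (0, 14),  |v_rel|² = 196
v_rel×d = (0)·(2) − (14)·(19) = -266
since m = R²·196 − (-266)²:  R² = (70756 + -42532) / 196 = 144
R = √144 = 12  ⇒  r_B = 12 − 4 = 8

rB=8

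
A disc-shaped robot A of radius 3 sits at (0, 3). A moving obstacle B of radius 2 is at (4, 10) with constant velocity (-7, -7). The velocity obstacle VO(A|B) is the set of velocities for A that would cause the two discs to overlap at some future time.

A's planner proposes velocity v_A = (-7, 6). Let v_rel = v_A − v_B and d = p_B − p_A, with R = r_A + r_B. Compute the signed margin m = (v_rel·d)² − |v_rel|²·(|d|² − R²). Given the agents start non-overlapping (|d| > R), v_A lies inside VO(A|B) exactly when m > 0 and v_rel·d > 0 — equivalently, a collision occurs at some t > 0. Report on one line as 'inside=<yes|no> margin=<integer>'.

d = (4, 7),  |d|² = 65;  R = 3+2 = 5,  c = 65−5² = 40
v_rel = (0, 13),  |v_rel|² = 169;  v_rel·d = (0)·(4) + (13)·(7) = 91
169·t² − 182·t + 40 = 0  ⇒  m = 91² − 169·40 = 1521
m = 1521 > 0,  v_rel·d = 91 > 0  ⇒  inside

inside=yes margin=1521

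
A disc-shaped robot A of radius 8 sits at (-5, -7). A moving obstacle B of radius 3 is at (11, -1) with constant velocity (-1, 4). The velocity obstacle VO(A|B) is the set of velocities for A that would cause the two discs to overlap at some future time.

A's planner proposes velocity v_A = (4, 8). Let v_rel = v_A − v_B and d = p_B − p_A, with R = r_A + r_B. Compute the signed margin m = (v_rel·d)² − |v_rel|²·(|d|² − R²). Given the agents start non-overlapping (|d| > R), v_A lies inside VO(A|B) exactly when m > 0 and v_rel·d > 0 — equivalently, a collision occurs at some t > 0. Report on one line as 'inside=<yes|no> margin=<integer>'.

d = (16, 6),  |d|² = 292;  R = 8+3 = 11,  c = 292−11² = 171
v_rel = (5, 4),  |v_rel|² = 41;  v_rel·d = (5)·(16) + (4)·(6) = 104
41·t² − 208·t + 171 = 0  ⇒  m = 104² − 41·171 = 3805
m = 3805 > 0,  v_rel·d = 104 > 0  ⇒  inside

inside=yes margin=3805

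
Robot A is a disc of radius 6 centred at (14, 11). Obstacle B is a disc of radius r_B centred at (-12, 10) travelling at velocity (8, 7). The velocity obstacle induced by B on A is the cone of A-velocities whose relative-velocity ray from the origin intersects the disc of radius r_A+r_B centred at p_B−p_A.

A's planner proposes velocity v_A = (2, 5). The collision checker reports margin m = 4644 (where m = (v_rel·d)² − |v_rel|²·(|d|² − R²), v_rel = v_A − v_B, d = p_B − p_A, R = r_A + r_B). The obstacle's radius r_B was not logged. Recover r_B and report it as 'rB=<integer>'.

m = 4644
d = (-26, -1);  v_rel = (-6, -2),  |v_rel|² = 40
v_rel×d = (-6)·(-1) − (-2)·(-26) = -46
since m = R²·40 − (-46)²:  R² = (2116 + 4644) / 40 = 169
R = √169 = 13  ⇒  r_B = 13 − 6 = 7

rB=7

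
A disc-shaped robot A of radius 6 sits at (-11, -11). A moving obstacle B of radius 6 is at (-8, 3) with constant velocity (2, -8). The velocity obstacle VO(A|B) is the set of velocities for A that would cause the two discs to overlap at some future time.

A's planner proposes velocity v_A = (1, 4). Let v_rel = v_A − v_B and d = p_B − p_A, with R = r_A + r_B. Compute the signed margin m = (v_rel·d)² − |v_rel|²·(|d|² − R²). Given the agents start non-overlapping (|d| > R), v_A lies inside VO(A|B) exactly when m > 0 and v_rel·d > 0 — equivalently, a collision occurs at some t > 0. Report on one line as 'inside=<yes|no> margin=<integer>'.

d = (3, 14),  |d|² = 205;  R = 6+6 = 12,  c = 205−12² = 61
v_rel = (-1, 12),  |v_rel|² = 145;  v_rel·d = (-1)·(3) + (12)·(14) = 165
145·t² − 330·t + 61 = 0  ⇒  m = 165² − 145·61 = 18380
m = 18380 > 0,  v_rel·d = 165 > 0  ⇒  inside

inside=yes margin=18380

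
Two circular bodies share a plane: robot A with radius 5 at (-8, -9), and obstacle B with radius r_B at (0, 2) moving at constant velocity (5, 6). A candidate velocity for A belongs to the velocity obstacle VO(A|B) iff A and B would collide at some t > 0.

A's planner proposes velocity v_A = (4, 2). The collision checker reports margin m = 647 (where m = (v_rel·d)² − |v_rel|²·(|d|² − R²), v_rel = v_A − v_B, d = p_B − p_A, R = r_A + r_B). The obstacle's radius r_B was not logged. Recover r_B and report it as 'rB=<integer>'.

m = 647
d = (8, 11);  v_rel = (-1, -4),  |v_rel|² = 17
v_rel×d = (-1)·(11) − (-4)·(8) = 21
since m = R²·17 − 21²:  R² = (441 + 647) / 17 = 64
R = √64 = 8  ⇒  r_B = 8 − 5 = 3

rB=3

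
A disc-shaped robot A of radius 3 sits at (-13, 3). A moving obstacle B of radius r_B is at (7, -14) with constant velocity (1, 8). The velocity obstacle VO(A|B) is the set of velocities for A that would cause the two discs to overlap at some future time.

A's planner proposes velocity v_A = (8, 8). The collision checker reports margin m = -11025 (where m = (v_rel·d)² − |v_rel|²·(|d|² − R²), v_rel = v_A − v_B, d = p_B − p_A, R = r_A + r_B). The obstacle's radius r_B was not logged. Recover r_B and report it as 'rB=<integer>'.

m = -11025
d = (20, -17);  v_rel = (7, 0),  |v_rel|² = 49
v_rel×d = (7)·(-17) − (0)·(20) = -119
since m = R²·49 − (-119)²:  R² = (14161 + -11025) / 49 = 64
R = √64 = 8  ⇒  r_B = 8 − 3 = 5

rB=5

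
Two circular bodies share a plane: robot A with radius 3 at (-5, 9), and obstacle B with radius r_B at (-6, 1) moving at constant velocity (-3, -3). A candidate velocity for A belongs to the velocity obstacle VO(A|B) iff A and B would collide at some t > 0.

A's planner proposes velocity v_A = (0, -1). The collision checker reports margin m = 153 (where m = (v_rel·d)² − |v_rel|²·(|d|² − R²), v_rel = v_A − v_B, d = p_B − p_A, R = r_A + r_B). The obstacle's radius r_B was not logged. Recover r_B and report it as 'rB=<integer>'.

m = 153
d = (-1, -8);  v_rel = (3, 2),  |v_rel|² = 13
v_rel×d = (3)·(-8) − (2)·(-1) = -22
since m = R²·13 − (-22)²:  R² = (484 + 153) / 13 = 49
R = √49 = 7  ⇒  r_B = 7 − 3 = 4

rB=4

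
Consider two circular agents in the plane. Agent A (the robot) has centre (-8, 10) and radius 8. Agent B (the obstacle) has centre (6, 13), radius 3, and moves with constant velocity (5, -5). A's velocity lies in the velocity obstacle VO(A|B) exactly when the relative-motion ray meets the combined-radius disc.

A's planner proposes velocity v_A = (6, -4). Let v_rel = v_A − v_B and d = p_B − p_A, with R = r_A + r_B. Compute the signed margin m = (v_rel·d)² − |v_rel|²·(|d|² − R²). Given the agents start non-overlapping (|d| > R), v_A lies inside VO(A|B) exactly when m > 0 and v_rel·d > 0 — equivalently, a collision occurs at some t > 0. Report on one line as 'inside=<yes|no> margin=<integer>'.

d = (14, 3),  |d|² = 205;  R = 8+3 = 11,  c = 205−11² = 84
v_rel = (1, 1),  |v_rel|² = 2;  v_rel·d = (1)·(14) + (1)·(3) = 17
2·t² − 34·t + 84 = 0  ⇒  m = 17² − 2·84 = 121
m = 121 > 0,  v_rel·d = 17 > 0  ⇒  inside

inside=yes margin=121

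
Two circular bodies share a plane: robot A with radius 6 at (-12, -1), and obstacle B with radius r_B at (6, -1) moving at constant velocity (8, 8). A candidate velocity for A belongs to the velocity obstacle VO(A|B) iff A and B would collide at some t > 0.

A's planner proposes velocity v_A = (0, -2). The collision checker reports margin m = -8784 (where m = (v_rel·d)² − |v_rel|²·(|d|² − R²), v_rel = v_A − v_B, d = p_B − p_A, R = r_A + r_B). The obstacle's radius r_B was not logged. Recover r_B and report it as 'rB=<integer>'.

m = -8784
d = (18, 0);  v_rel = (-8, -10),  |v_rel|² = 164
v_rel×d = (-8)·(0) − (-10)·(18) = 180
since m = R²·164 − 180²:  R² = (32400 + -8784) / 164 = 144
R = √144 = 12  ⇒  r_B = 12 − 6 = 6

rB=6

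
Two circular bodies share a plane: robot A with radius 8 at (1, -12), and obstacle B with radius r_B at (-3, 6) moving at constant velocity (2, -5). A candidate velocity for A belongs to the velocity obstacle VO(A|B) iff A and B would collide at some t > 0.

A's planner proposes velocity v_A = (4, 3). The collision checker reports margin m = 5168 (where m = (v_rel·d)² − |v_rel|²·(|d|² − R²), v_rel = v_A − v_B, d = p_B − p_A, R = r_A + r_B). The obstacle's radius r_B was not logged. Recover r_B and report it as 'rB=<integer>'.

m = 5168
d = (-4, 18);  v_rel = (2, 8),  |v_rel|² = 68
v_rel×d = (2)·(18) − (8)·(-4) = 68
since m = R²·68 − 68²:  R² = (4624 + 5168) / 68 = 144
R = √144 = 12  ⇒  r_B = 12 − 8 = 4

rB=4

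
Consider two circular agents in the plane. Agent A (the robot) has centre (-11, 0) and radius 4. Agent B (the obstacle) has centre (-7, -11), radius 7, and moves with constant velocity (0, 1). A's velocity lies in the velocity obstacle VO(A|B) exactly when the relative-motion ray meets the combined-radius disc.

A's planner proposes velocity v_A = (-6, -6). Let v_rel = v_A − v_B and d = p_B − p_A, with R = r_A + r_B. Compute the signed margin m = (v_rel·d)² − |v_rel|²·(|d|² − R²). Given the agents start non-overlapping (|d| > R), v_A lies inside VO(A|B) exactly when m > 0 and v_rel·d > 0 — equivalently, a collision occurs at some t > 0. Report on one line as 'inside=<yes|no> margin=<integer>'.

d = (4, -11),  |d|² = 137;  R = 4+7 = 11,  c = 137−11² = 16
v_rel = (-6, -7),  |v_rel|² = 85;  v_rel·d = (-6)·(4) + (-7)·(-11) = 53
85·t² − 106·t + 16 = 0  ⇒  m = 53² − 85·16 = 1449
m = 1449 > 0,  v_rel·d = 53 > 0  ⇒  inside

inside=yes margin=1449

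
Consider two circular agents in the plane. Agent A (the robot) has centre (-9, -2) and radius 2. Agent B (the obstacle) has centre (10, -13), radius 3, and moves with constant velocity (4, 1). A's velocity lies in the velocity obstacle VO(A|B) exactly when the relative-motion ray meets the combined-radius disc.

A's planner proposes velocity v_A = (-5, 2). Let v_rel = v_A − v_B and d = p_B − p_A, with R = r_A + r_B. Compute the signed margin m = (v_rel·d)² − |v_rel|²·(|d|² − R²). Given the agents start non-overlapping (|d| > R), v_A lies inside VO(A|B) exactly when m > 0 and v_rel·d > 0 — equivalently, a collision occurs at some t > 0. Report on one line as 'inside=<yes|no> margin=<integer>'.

d = (19, -11),  |d|² = 482;  R = 2+3 = 5,  c = 482−5² = 457
v_rel = (-9, 1),  |v_rel|² = 82;  v_rel·d = (-9)·(19) + (1)·(-11) = -182
82·t² + 364·t + 457 = 0  ⇒  m = (-182)² − 82·457 = -4350
m = -4350 < 0,  v_rel·d = -182 < 0  ⇒  outside

inside=no margin=-4350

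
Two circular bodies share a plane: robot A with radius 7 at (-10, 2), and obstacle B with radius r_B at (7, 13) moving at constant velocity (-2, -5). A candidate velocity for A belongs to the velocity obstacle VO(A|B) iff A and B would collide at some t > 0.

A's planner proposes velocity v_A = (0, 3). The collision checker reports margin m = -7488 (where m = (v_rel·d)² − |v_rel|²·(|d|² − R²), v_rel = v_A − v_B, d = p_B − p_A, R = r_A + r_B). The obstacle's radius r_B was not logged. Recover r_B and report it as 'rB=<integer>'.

m = -7488
d = (17, 11);  v_rel = (2, 8),  |v_rel|² = 68
v_rel×d = (2)·(11) − (8)·(17) = -114
since m = R²·68 − (-114)²:  R² = (12996 + -7488) / 68 = 81
R = √81 = 9  ⇒  r_B = 9 − 7 = 2

rB=2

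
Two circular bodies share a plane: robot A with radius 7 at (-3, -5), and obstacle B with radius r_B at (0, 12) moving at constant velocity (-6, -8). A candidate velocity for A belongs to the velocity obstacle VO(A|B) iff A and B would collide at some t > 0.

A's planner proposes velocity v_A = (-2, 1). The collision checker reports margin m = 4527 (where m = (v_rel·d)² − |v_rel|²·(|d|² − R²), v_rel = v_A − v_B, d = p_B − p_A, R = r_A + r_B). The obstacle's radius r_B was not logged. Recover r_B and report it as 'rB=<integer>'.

m = 4527
d = (3, 17);  v_rel = (4, 9),  |v_rel|² = 97
v_rel×d = (4)·(17) − (9)·(3) = 41
since m = R²·97 − 41²:  R² = (1681 + 4527) / 97 = 64
R = √64 = 8  ⇒  r_B = 8 − 7 = 1

rB=1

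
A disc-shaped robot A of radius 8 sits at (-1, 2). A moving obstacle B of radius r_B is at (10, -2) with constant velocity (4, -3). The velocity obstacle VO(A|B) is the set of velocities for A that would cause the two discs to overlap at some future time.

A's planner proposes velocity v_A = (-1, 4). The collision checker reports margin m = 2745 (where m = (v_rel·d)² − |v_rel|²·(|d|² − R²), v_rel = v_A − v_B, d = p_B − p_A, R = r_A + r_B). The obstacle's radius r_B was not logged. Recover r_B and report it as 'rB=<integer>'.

m = 2745
d = (11, -4);  v_rel = (-5, 7),  |v_rel|² = 74
v_rel×d = (-5)·(-4) − (7)·(11) = -57
since m = R²·74 − (-57)²:  R² = (3249 + 2745) / 74 = 81
R = √81 = 9  ⇒  r_B = 9 − 8 = 1

rB=1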